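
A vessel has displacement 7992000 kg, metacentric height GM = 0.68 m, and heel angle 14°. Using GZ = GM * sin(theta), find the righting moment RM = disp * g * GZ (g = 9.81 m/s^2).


Formula: GZ = GM * sin(theta); RM = disp * g * GZ
Step 1 — GZ = 0.68 * sin(14°) = 0.68 * 0.241922 = 0.164507 m
Step 2 — RM = 7992000 * 9.81 * 0.164507 ≈ 12898000 N·m (5 s.f.)

12898000 N·m


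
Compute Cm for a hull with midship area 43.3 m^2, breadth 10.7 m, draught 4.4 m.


Formula: Cm = Am / (B * T)
Step 1 — B * T = 10.7 * 4.4 = 47.08 m^2
Step 2 — Cm = 43.3 / 47.08 ≈ 0.91971 (5 s.f.)

0.91971


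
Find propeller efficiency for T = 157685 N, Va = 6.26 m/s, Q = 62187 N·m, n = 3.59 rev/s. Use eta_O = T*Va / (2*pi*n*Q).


Formula: eta = T * Va / (2 * pi * n * Q)
Step 1 — numerator = T * Va = 157685 * 6.26 = 987108.1
Step 2 — 2 * pi * n = 2 * pi * 3.59 = 22.556635
Step 3 — denominator = 22.556635 * 62187 = 1402729.46
Step 4 — eta = 987108.1 / 1402729.46 ≈ 0.70371 (5 s.f.)

0.70371


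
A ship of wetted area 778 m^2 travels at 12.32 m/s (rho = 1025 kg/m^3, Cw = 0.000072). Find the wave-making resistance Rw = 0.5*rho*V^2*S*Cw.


Formula: Rw = 0.5 * rho * V^2 * S * Cw
Step 1 — V^2 = 12.32^2 = 151.7824
Step 2 — 0.5 * rho * V^2 = 0.5 * 1025 * 151.7824 = 77788.48
Step 3 — Rw = 77788.48 * 778 * 0.000072 ≈ 4357.4 N (5 s.f.)

4357.4 N


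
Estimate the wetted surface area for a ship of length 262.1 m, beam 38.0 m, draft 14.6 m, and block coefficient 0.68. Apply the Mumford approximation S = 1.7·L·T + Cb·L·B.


Formula: S = 1.7*L*T + V/T with V = Cb*L*B*T, i.e. S = L * (1.7*T + Cb*B)
Step 1 — 1.7*T = 1.7 * 14.6 = 24.82 m
Step 2 — Cb*B = 0.68 * 38.0 = 25.84 m
Step 3 — 1.7*T + Cb*B = 24.82 + 25.84 = 50.66 m
Step 4 — S = 262.1 * 50.66 ≈ 13278 m^2 (5 s.f.)

13278 m^2


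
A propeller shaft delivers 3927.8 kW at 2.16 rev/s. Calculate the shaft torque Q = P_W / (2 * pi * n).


Formula: Q = P_W / (2 * pi * n)
Step 1 — P_W = 3927.8 kW * 1000 = 3927800.0 W
Step 2 — 2 * pi * n = 2 * pi * 2.16 = 13.57168
Step 3 — Q = 3927800.0 / 13.57168 ≈ 289410 N·m (5 s.f.)

289410 N·m


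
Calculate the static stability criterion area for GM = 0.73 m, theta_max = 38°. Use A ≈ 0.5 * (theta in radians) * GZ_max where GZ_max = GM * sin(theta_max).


Formula: GZ_max = GM * sin(theta); Area = 0.5 * theta_rad * GZ_max
Step 1 — GZ_max = 0.73 * sin(38°) = 0.73 * 0.615661 = 0.449433 m
Step 2 — theta_rad = 38 * pi/180 = 0.663225 rad
Step 3 — Area = 0.5 * 0.663225 * 0.449433 ≈ 0.14904 m·rad (5 s.f.)

0.14904 m·rad


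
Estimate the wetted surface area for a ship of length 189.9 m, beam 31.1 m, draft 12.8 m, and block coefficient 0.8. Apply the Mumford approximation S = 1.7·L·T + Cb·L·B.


Formula: S = 1.7*L*T + V/T with V = Cb*L*B*T, i.e. S = L * (1.7*T + Cb*B)
Step 1 — 1.7*T = 1.7 * 12.8 = 21.76 m
Step 2 — Cb*B = 0.8 * 31.1 = 24.88 m
Step 3 — 1.7*T + Cb*B = 21.76 + 24.88 = 46.64 m
Step 4 — S = 189.9 * 46.64 ≈ 8856.9 m^2 (5 s.f.)

8856.9 m^2


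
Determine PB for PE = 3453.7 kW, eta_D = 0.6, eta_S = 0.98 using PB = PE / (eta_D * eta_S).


Formula: PB = PE / (eta_D * eta_S)
Step 1 — combined efficiency = eta_D * eta_S = 0.6 * 0.98 = 0.588
Step 2 — PB = 3453.7 / 0.588 ≈ 5873.6 kW (5 s.f.)

5873.6 kW


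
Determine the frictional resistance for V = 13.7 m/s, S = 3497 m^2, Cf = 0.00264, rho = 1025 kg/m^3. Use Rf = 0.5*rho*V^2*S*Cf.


Formula: Rf = 0.5 * rho * V^2 * S * Cf
Step 1 — V^2 = 13.7^2 = 187.69
Step 2 — 0.5 * rho * V^2 = 0.5 * 1025 * 187.69 = 96191.125
Step 3 — Rf = 96191.125 * 3497 * 0.00264 ≈ 888040 N (5 s.f.)

888040 N


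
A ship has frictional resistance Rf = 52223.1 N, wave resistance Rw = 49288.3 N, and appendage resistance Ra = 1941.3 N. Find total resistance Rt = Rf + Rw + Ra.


Formula: Rt = Rf + Rw + Ra
Substituting: Rt = 52223.1 + 49288.3 + 1941.3
Result: Rt = 103452.7 N

103452.7 N


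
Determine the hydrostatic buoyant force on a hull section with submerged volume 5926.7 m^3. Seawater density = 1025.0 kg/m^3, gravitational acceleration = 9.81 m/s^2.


Formula: Fb = rho * g * V
Substituting: Fb = 1025.0 * 9.81 * 5926.7
Intermediate: 1025.0 * 9.81 = 10055.25
Result: Fb = 10055.25 * 5926.7 ≈ 59594000 N (5 s.f.)

59594000 N


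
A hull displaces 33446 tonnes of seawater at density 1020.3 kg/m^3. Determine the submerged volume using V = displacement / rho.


Formula: V = mass / rho
Step 1 — convert tonnes to kg: 33446 t * 1000 = 33446000 kg
Step 2 — V = 33446000 / 1020.3 ≈ 32781 m^3 (5 s.f.)

32781 m^3


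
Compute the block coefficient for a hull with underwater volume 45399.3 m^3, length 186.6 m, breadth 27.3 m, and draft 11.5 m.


Formula: Cb = V / (L * B * T)
Step 1 — L * B * T = 186.6 * 27.3 * 11.5 = 58583.07 m^3
Step 2 — Cb = 45399.3 / 58583.07 ≈ 0.77496 (5 s.f.)

0.77496


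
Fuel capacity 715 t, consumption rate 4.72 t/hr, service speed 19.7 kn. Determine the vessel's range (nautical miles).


Formula: endurance = fuel / rate; range = endurance * speed
Step 1 — endurance = 715 / 4.72 = 151.4831 hours
Step 2 — range = 151.4831 * 19.7 ≈ 2984.2 nautical miles (5 s.f.)

2984.2 NM


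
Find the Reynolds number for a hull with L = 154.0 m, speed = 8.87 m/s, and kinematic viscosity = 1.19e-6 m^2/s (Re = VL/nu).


Formula: Re = V * L / nu
Step 1 — V * L = 8.87 * 154.0 = 1365.98 m^2/s
Step 2 — Re = 1365.98 / 1.19e-6 = 1.15e+09

1.15e+09


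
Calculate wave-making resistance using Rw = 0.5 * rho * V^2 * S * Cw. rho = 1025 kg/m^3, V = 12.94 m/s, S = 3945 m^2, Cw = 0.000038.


Formula: Rw = 0.5 * rho * V^2 * S * Cw
Step 1 — V^2 = 12.94^2 = 167.4436
Step 2 — 0.5 * rho * V^2 = 0.5 * 1025 * 167.4436 = 85814.845
Step 3 — Rw = 85814.845 * 3945 * 0.000038 ≈ 12865 N (5 s.f.)

12865 N


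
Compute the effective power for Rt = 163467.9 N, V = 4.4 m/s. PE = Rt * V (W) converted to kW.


Formula: PE = Rt * V / 1000 (kW)
Step 1 — PE (W) = 163467.9 * 4.4 = 719258.76 W
Step 2 — PE (kW) = 719258.76 / 1000 ≈ 719.26 kW (5 s.f.)

719.26 kW


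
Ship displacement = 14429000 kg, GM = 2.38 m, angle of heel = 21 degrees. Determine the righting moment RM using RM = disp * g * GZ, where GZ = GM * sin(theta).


Formula: GZ = GM * sin(theta); RM = disp * g * GZ
Step 1 — GZ = 2.38 * sin(21°) = 2.38 * 0.358368 = 0.852916 m
Step 2 — RM = 14429000 * 9.81 * 0.852916 ≈ 120730000 N·m (5 s.f.)

120730000 N·m


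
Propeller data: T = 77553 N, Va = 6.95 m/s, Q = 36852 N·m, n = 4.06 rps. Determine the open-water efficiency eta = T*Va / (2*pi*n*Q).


Formula: eta = T * Va / (2 * pi * n * Q)
Step 1 — numerator = T * Va = 77553 * 6.95 = 538993.35
Step 2 — 2 * pi * n = 2 * pi * 4.06 = 25.509732
Step 3 — denominator = 25.509732 * 36852 = 940084.64
Step 4 — eta = 538993.35 / 940084.64 ≈ 0.57335 (5 s.f.)

0.57335


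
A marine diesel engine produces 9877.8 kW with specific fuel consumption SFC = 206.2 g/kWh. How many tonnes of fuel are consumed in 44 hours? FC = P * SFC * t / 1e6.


Formula: FC (tonnes) = P * SFC * t / 1,000,000
Step 1 — P * SFC * t = 9877.8 * 206.2 * 44 = 89619303.84 g
Step 2 — FC (tonnes) = 89619303.84 / 1,000,000 ≈ 89.619 tonnes (5 s.f.)

89.619 tonnes


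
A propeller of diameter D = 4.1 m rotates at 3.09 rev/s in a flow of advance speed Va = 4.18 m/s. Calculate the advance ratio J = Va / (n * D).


Formula: J = Va / (n * D)
Step 1 — n * D = 3.09 * 4.1 = 12.669
Step 2 — J = 4.18 / 12.669 ≈ 0.32994 (5 s.f.)

0.32994


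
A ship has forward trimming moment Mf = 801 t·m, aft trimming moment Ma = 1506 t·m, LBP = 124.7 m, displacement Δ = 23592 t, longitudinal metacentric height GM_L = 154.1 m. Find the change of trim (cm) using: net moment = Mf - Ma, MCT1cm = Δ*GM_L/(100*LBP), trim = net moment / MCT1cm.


Formula: net trimming moment = Mf - Ma; MCT1cm = Δ*GM_L/(100*LBP); trim = net moment / MCT1cm
Step 1 — net trimming moment = 801 - 1506 = -705 t·m
Step 2 — MCT1cm = 23592 * 154.1 / (100 * 124.7) = 291.5419 t·m/cm
Step 3 — trim = -705 / 291.5419 ≈ -2.4182 cm (5 s.f.)

-2.4182 cm


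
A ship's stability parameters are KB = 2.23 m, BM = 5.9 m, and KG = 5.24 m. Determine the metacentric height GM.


Formula: GM = KB + BM - KG
Step 1 — KM = KB + BM = 2.23 + 5.9 = 8.13 m
Step 2 — GM = KM - KG = 8.13 - 5.24 = 2.89 m

2.89 m


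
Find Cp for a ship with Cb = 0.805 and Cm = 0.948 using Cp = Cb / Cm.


Formula: Cp = Cb / Cm
Substituting: Cp = 0.805 / 0.948
Result: Cp ≈ 0.84916 (5 s.f.)

0.84916


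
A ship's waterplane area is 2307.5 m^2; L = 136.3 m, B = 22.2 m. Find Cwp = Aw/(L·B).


Formula: Cwp = Aw / (L * B)
Step 1 — L * B = 136.3 * 22.2 = 3025.86 m^2
Step 2 — Cwp = 2307.5 / 3025.86 ≈ 0.76259 (5 s.f.)

0.76259


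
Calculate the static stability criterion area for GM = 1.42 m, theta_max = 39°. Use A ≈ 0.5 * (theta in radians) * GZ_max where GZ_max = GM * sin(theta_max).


Formula: GZ_max = GM * sin(theta); Area = 0.5 * theta_rad * GZ_max
Step 1 — GZ_max = 1.42 * sin(39°) = 1.42 * 0.62932 = 0.893634 m
Step 2 — theta_rad = 39 * pi/180 = 0.680678 rad
Step 3 — Area = 0.5 * 0.680678 * 0.893634 ≈ 0.30414 m·rad (5 s.f.)

0.30414 m·rad


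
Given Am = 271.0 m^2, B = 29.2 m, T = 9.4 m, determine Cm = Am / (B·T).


Formula: Cm = Am / (B * T)
Step 1 — B * T = 29.2 * 9.4 = 274.48 m^2
Step 2 — Cm = 271.0 / 274.48 ≈ 0.98732 (5 s.f.)

0.98732


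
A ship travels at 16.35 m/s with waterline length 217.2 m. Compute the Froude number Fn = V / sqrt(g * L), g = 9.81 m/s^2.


Formula: Fn = V / sqrt(g * L)
Step 1 — g * L = 9.81 * 217.2 = 2130.732
Step 2 — sqrt(g * L) = sqrt(2130.732) = 46.159853
Step 3 — Fn = 16.35 / 46.159853 ≈ 0.35420 (5 s.f.)

0.35420


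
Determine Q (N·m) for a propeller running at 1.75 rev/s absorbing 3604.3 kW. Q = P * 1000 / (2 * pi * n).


Formula: Q = P_W / (2 * pi * n)
Step 1 — P_W = 3604.3 kW * 1000 = 3604300.0 W
Step 2 — 2 * pi * n = 2 * pi * 1.75 = 10.995574
Step 3 — Q = 3604300.0 / 10.995574 ≈ 327800 N·m (5 s.f.)

327800 N·m


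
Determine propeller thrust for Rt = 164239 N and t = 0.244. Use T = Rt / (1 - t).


Formula: T = Rt / (1 - t)
Step 1 — (1 - t) = 1 - 0.244 = 0.756
Step 2 — T = 164239 / 0.756 ≈ 217250 N (5 s.f.)

217250 N


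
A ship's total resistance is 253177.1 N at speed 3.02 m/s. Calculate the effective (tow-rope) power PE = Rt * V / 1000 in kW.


Formula: PE = Rt * V / 1000 (kW)
Step 1 — PE (W) = 253177.1 * 3.02 = 764594.842 W
Step 2 — PE (kW) = 764594.842 / 1000 ≈ 764.59 kW (5 s.f.)

764.59 kW


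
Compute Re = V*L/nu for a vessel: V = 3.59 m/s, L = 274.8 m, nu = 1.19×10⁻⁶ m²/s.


Formula: Re = V * L / nu
Step 1 — V * L = 3.59 * 274.8 = 986.532 m^2/s
Step 2 — Re = 986.532 / 1.19e-6 = 8.29e+08

8.29e+08


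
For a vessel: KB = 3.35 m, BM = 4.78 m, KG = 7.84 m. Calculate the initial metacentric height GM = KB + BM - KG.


Formula: GM = KB + BM - KG
Step 1 — KM = KB + BM = 3.35 + 4.78 = 8.13 m
Step 2 — GM = KM - KG = 8.13 - 7.84 = 0.29 m

0.29 m


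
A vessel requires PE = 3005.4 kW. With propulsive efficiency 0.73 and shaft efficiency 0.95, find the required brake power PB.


Formula: PB = PE / (eta_D * eta_S)
Step 1 — combined efficiency = eta_D * eta_S = 0.73 * 0.95 = 0.6935
Step 2 — PB = 3005.4 / 0.6935 ≈ 4333.7 kW (5 s.f.)

4333.7 kW


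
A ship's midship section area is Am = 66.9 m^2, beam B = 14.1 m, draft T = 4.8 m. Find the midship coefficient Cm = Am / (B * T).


Formula: Cm = Am / (B * T)
Step 1 — B * T = 14.1 * 4.8 = 67.68 m^2
Step 2 — Cm = 66.9 / 67.68 ≈ 0.98848 (5 s.f.)

0.98848


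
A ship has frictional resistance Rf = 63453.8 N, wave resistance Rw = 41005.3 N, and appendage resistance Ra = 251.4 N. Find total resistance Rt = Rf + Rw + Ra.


Formula: Rt = Rf + Rw + Ra
Substituting: Rt = 63453.8 + 41005.3 + 251.4
Result: Rt = 104710.5 N

104710.5 N


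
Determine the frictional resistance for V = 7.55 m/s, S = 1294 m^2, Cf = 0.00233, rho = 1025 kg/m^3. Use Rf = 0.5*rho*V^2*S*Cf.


Formula: Rf = 0.5 * rho * V^2 * S * Cf
Step 1 — V^2 = 7.55^2 = 57.0025
Step 2 — 0.5 * rho * V^2 = 0.5 * 1025 * 57.0025 = 29213.78125
Step 3 — Rf = 29213.78125 * 1294 * 0.00233 ≈ 88080 N (5 s.f.)

88080 N


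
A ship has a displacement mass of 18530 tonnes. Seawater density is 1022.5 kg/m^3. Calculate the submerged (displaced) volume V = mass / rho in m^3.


Formula: V = mass / rho
Step 1 — convert tonnes to kg: 18530 t * 1000 = 18530000 kg
Step 2 — V = 18530000 / 1022.5 ≈ 18122 m^3 (5 s.f.)

18122 m^3


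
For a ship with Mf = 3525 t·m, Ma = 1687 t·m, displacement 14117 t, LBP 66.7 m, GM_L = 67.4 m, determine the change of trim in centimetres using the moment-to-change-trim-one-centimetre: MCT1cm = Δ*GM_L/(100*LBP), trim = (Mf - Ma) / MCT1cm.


Formula: net trimming moment = Mf - Ma; MCT1cm = Δ*GM_L/(100*LBP); trim = net moment / MCT1cm
Step 1 — net trimming moment = 3525 - 1687 = 1838 t·m
Step 2 — MCT1cm = 14117 * 67.4 / (100 * 66.7) = 142.6515 t·m/cm
Step 3 — trim = 1838 / 142.6515 ≈ 12.885 cm (5 s.f.)

12.885 cm


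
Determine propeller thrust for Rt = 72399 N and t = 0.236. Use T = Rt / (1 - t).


Formula: T = Rt / (1 - t)
Step 1 — (1 - t) = 1 - 0.236 = 0.764
Step 2 — T = 72399 / 0.764 ≈ 94763 N (5 s.f.)

94763 N


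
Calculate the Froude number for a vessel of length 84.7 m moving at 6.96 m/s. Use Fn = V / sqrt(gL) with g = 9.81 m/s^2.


Formula: Fn = V / sqrt(g * L)
Step 1 — g * L = 9.81 * 84.7 = 830.907
Step 2 — sqrt(g * L) = sqrt(830.907) = 28.825457
Step 3 — Fn = 6.96 / 28.825457 ≈ 0.24145 (5 s.f.)

0.24145


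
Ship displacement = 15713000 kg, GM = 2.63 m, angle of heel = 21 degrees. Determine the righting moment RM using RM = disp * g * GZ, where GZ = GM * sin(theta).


Formula: GZ = GM * sin(theta); RM = disp * g * GZ
Step 1 — GZ = 2.63 * sin(21°) = 2.63 * 0.358368 = 0.942508 m
Step 2 — RM = 15713000 * 9.81 * 0.942508 ≈ 145280000 N·m (5 s.f.)

145280000 N·m


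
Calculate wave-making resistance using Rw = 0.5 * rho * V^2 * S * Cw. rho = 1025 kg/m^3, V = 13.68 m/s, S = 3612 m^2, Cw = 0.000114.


Formula: Rw = 0.5 * rho * V^2 * S * Cw
Step 1 — V^2 = 13.68^2 = 187.1424
Step 2 — 0.5 * rho * V^2 = 0.5 * 1025 * 187.1424 = 95910.48
Step 3 — Rw = 95910.48 * 3612 * 0.000114 ≈ 39493 N (5 s.f.)

39493 N


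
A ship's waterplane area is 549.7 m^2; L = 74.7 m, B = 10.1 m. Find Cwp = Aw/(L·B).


Formula: Cwp = Aw / (L * B)
Step 1 — L * B = 74.7 * 10.1 = 754.47 m^2
Step 2 — Cwp = 549.7 / 754.47 ≈ 0.72859 (5 s.f.)

0.72859


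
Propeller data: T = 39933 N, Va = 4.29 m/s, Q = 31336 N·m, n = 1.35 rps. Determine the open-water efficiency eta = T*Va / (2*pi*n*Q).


Formula: eta = T * Va / (2 * pi * n * Q)
Step 1 — numerator = T * Va = 39933 * 4.29 = 171312.57
Step 2 — 2 * pi * n = 2 * pi * 1.35 = 8.4823
Step 3 — denominator = 8.4823 * 31336 = 265801.35
Step 4 — eta = 171312.57 / 265801.35 ≈ 0.64451 (5 s.f.)

0.64451


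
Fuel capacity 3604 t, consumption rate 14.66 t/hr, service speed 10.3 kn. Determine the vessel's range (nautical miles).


Formula: endurance = fuel / rate; range = endurance * speed
Step 1 — endurance = 3604 / 14.66 = 245.839 hours
Step 2 — range = 245.839 * 10.3 ≈ 2532.1 nautical miles (5 s.f.)

2532.1 NM


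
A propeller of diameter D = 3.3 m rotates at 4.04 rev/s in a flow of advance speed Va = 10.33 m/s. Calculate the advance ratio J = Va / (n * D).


Formula: J = Va / (n * D)
Step 1 — n * D = 4.04 * 3.3 = 13.332
Step 2 — J = 10.33 / 13.332 ≈ 0.77483 (5 s.f.)

0.77483


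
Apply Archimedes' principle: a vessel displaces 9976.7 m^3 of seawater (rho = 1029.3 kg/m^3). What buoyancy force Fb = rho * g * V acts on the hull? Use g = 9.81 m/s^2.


Formula: Fb = rho * g * V
Substituting: Fb = 1029.3 * 9.81 * 9976.7
Intermediate: 1029.3 * 9.81 = 10097.433
Result: Fb = 10097.433 * 9976.7 ≈ 100740000 N (5 s.f.)

100740000 N


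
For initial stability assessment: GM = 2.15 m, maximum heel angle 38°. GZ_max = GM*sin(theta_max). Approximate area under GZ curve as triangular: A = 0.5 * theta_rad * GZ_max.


Formula: GZ_max = GM * sin(theta); Area = 0.5 * theta_rad * GZ_max
Step 1 — GZ_max = 2.15 * sin(38°) = 2.15 * 0.615661 = 1.323671 m
Step 2 — theta_rad = 38 * pi/180 = 0.663225 rad
Step 3 — Area = 0.5 * 0.663225 * 1.323671 ≈ 0.43895 m·rad (5 s.f.)

0.43895 m·rad


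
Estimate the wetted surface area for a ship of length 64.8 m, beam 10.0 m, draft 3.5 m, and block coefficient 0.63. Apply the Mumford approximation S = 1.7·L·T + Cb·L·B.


Formula: S = 1.7*L*T + V/T with V = Cb*L*B*T, i.e. S = L * (1.7*T + Cb*B)
Step 1 — 1.7*T = 1.7 * 3.5 = 5.95 m
Step 2 — Cb*B = 0.63 * 10.0 = 6.3 m
Step 3 — 1.7*T + Cb*B = 5.95 + 6.3 = 12.25 m
Step 4 — S = 64.8 * 12.25 ≈ 793.80 m^2 (5 s.f.)

793.80 m^2


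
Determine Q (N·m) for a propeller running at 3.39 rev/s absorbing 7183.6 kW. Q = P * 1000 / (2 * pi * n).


Formula: Q = P_W / (2 * pi * n)
Step 1 — P_W = 7183.6 kW * 1000 = 7183600.0 W
Step 2 — 2 * pi * n = 2 * pi * 3.39 = 21.299998
Step 3 — Q = 7183600.0 / 21.299998 ≈ 337260 N·m (5 s.f.)

337260 N·m


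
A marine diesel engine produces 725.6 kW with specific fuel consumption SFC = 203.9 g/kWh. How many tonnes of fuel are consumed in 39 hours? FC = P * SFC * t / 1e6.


Formula: FC (tonnes) = P * SFC * t / 1,000,000
Step 1 — P * SFC * t = 725.6 * 203.9 * 39 = 5770043.76 g
Step 2 — FC (tonnes) = 5770043.76 / 1,000,000 ≈ 5.7700 tonnes (5 s.f.)

5.7700 tonnes


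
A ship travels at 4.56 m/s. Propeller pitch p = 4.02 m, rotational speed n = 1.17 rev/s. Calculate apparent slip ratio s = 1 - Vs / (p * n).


Formula: s = 1 - Vs / (p * n)
Step 1 — p * n = 4.02 * 1.17 = 4.7034
Step 2 — Vs / (p*n) = 4.56 / 4.7034 = 0.969511 (6 d.p.)
Step 3 — s = 1 - 0.969511 = 0.030489

0.030489


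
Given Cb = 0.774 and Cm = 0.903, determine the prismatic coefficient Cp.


Formula: Cp = Cb / Cm
Substituting: Cp = 0.774 / 0.903
Result: Cp ≈ 0.85714 (5 s.f.)

0.85714


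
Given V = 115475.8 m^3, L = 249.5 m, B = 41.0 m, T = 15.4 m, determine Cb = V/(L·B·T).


Formula: Cb = V / (L * B * T)
Step 1 — L * B * T = 249.5 * 41.0 * 15.4 = 157534.3 m^3
Step 2 — Cb = 115475.8 / 157534.3 ≈ 0.73302 (5 s.f.)

0.73302


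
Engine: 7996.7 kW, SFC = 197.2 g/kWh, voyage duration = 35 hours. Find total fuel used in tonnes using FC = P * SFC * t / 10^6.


Formula: FC (tonnes) = P * SFC * t / 1,000,000
Step 1 — P * SFC * t = 7996.7 * 197.2 * 35 = 55193223.4 g
Step 2 — FC (tonnes) = 55193223.4 / 1,000,000 ≈ 55.193 tonnes (5 s.f.)

55.193 tonnes


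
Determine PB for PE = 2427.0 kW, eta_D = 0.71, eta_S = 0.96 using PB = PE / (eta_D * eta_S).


Formula: PB = PE / (eta_D * eta_S)
Step 1 — combined efficiency = eta_D * eta_S = 0.71 * 0.96 = 0.6816
Step 2 — PB = 2427.0 / 0.6816 ≈ 3560.7 kW (5 s.f.)

3560.7 kW


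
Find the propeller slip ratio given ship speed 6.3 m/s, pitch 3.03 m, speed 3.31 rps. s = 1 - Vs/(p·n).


Formula: s = 1 - Vs / (p * n)
Step 1 — p * n = 3.03 * 3.31 = 10.0293
Step 2 — Vs / (p*n) = 6.3 / 10.0293 = 0.628159 (6 d.p.)
Step 3 — s = 1 - 0.628159 = 0.371841

0.371841


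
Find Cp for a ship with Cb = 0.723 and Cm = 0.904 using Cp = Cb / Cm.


Formula: Cp = Cb / Cm
Substituting: Cp = 0.723 / 0.904
Result: Cp ≈ 0.79978 (5 s.f.)

0.79978


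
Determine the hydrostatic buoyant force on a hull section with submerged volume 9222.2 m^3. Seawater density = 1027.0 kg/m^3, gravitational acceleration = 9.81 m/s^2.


Formula: Fb = rho * g * V
Substituting: Fb = 1027.0 * 9.81 * 9222.2
Intermediate: 1027.0 * 9.81 = 10074.87
Result: Fb = 10074.87 * 9222.2 ≈ 92912000 N (5 s.f.)

92912000 N


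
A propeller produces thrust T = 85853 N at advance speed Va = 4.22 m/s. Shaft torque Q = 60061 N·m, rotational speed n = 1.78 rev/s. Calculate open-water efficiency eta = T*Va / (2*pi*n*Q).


Formula: eta = T * Va / (2 * pi * n * Q)
Step 1 — numerator = T * Va = 85853 * 4.22 = 362299.66
Step 2 — 2 * pi * n = 2 * pi * 1.78 = 11.18407
Step 3 — denominator = 11.18407 * 60061 = 671726.43
Step 4 — eta = 362299.66 / 671726.43 ≈ 0.53936 (5 s.f.)

0.53936


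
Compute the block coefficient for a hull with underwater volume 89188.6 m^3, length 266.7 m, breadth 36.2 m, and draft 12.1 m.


Formula: Cb = V / (L * B * T)
Step 1 — L * B * T = 266.7 * 36.2 * 12.1 = 116819.934 m^3
Step 2 — Cb = 89188.6 / 116819.934 ≈ 0.76347 (5 s.f.)

0.76347


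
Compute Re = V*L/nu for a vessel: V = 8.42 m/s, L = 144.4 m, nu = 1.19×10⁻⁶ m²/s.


Formula: Re = V * L / nu
Step 1 — V * L = 8.42 * 144.4 = 1215.848 m^2/s
Step 2 — Re = 1215.848 / 1.19e-6 = 1.02e+09

1.02e+09


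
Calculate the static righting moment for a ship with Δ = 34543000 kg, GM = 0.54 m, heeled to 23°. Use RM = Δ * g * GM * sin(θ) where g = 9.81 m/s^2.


Formula: GZ = GM * sin(theta); RM = disp * g * GZ
Step 1 — GZ = 0.54 * sin(23°) = 0.54 * 0.390731 = 0.210995 m
Step 2 — RM = 34543000 * 9.81 * 0.210995 ≈ 71499000 N·m (5 s.f.)

71499000 N·m


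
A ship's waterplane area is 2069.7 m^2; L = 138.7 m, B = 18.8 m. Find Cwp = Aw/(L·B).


Formula: Cwp = Aw / (L * B)
Step 1 — L * B = 138.7 * 18.8 = 2607.56 m^2
Step 2 — Cwp = 2069.7 / 2607.56 ≈ 0.79373 (5 s.f.)

0.79373


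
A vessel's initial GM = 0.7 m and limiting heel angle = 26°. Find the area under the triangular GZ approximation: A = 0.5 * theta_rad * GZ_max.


Formula: GZ_max = GM * sin(theta); Area = 0.5 * theta_rad * GZ_max
Step 1 — GZ_max = 0.7 * sin(26°) = 0.7 * 0.438371 = 0.30686 m
Step 2 — theta_rad = 26 * pi/180 = 0.453786 rad
Step 3 — Area = 0.5 * 0.453786 * 0.30686 ≈ 0.069624 m·rad (5 s.f.)

0.069624 m·rad


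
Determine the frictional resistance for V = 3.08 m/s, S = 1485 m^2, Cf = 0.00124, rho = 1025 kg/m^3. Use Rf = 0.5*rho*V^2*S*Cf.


Formula: Rf = 0.5 * rho * V^2 * S * Cf
Step 1 — V^2 = 3.08^2 = 9.4864
Step 2 — 0.5 * rho * V^2 = 0.5 * 1025 * 9.4864 = 4861.78
Step 3 — Rf = 4861.78 * 1485 * 0.00124 ≈ 8952.5 N (5 s.f.)

8952.5 N


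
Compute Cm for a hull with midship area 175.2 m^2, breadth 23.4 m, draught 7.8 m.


Formula: Cm = Am / (B * T)
Step 1 — B * T = 23.4 * 7.8 = 182.52 m^2
Step 2 — Cm = 175.2 / 182.52 ≈ 0.95989 (5 s.f.)

0.95989


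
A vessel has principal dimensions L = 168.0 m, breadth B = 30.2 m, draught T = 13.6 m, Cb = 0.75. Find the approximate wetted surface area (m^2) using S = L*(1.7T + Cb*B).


Formula: S = 1.7*L*T + V/T with V = Cb*L*B*T, i.e. S = L * (1.7*T + Cb*B)
Step 1 — 1.7*T = 1.7 * 13.6 = 23.12 m
Step 2 — Cb*B = 0.75 * 30.2 = 22.65 m
Step 3 — 1.7*T + Cb*B = 23.12 + 22.65 = 45.77 m
Step 4 — S = 168.0 * 45.77 ≈ 7689.4 m^2 (5 s.f.)

7689.4 m^2


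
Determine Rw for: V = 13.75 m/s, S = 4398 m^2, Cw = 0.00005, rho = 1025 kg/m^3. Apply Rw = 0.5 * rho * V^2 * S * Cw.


Formula: Rw = 0.5 * rho * V^2 * S * Cw
Step 1 — V^2 = 13.75^2 = 189.0625
Step 2 — 0.5 * rho * V^2 = 0.5 * 1025 * 189.0625 = 96894.53125
Step 3 — Rw = 96894.53125 * 4398 * 0.00005 ≈ 21307 N (5 s.f.)

21307 N


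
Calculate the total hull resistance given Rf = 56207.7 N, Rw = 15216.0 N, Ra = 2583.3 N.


Formula: Rt = Rf + Rw + Ra
Substituting: Rt = 56207.7 + 15216.0 + 2583.3
Result: Rt = 74007.0 N

74007.0 N


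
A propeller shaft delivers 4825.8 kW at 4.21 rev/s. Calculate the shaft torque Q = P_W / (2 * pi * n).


Formula: Q = P_W / (2 * pi * n)
Step 1 — P_W = 4825.8 kW * 1000 = 4825800.0 W
Step 2 — 2 * pi * n = 2 * pi * 4.21 = 26.45221
Step 3 — Q = 4825800.0 / 26.45221 ≈ 182430 N·m (5 s.f.)

182430 N·m


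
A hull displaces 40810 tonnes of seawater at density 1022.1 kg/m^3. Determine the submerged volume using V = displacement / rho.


Formula: V = mass / rho
Step 1 — convert tonnes to kg: 40810 t * 1000 = 40810000 kg
Step 2 — V = 40810000 / 1022.1 ≈ 39928 m^3 (5 s.f.)

39928 m^3


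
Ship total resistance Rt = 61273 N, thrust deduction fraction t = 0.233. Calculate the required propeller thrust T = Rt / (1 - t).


Formula: T = Rt / (1 - t)
Step 1 — (1 - t) = 1 - 0.233 = 0.767
Step 2 — T = 61273 / 0.767 ≈ 79887 N (5 s.f.)

79887 N


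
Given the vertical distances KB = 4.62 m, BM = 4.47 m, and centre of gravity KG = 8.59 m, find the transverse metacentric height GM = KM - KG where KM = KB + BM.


Formula: GM = KB + BM - KG
Step 1 — KM = KB + BM = 4.62 + 4.47 = 9.09 m
Step 2 — GM = KM - KG = 9.09 - 8.59 = 0.5 m

0.5 m


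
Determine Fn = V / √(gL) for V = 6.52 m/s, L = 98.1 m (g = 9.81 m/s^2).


Formula: Fn = V / sqrt(g * L)
Step 1 — g * L = 9.81 * 98.1 = 962.361
Step 2 — sqrt(g * L) = sqrt(962.361) = 31.021944
Step 3 — Fn = 6.52 / 31.021944 ≈ 0.21017 (5 s.f.)

0.21017


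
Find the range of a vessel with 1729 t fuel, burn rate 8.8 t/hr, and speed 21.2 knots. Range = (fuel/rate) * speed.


Formula: endurance = fuel / rate; range = endurance * speed
Step 1 — endurance = 1729 / 8.8 = 196.4773 hours
Step 2 — range = 196.4773 * 21.2 ≈ 4165.3 nautical miles (5 s.f.)

4165.3 NM


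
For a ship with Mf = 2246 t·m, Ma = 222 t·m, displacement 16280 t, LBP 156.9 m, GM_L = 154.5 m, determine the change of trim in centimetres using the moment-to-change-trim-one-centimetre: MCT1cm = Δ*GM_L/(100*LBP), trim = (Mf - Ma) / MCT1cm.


Formula: net trimming moment = Mf - Ma; MCT1cm = Δ*GM_L/(100*LBP); trim = net moment / MCT1cm
Step 1 — net trimming moment = 2246 - 222 = 2024 t·m
Step 2 — MCT1cm = 16280 * 154.5 / (100 * 156.9) = 160.3098 t·m/cm
Step 3 — trim = 2024 / 160.3098 ≈ 12.626 cm (5 s.f.)

12.626 cm


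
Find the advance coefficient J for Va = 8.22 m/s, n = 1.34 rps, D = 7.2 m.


Formula: J = Va / (n * D)
Step 1 — n * D = 1.34 * 7.2 = 9.648
Step 2 — J = 8.22 / 9.648 ≈ 0.85199 (5 s.f.)

0.85199


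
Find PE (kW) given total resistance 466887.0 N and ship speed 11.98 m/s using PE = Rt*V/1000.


Formula: PE = Rt * V / 1000 (kW)
Step 1 — PE (W) = 466887.0 * 11.98 = 5593306.26 W
Step 2 — PE (kW) = 5593306.26 / 1000 ≈ 5593.3 kW (5 s.f.)

5593.3 kW


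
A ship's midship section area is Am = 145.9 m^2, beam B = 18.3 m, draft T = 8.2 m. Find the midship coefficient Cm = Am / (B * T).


Formula: Cm = Am / (B * T)
Step 1 — B * T = 18.3 * 8.2 = 150.06 m^2
Step 2 — Cm = 145.9 / 150.06 ≈ 0.97228 (5 s.f.)

0.97228


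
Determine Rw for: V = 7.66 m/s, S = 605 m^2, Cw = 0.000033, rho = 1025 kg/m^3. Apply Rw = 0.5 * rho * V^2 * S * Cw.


Formula: Rw = 0.5 * rho * V^2 * S * Cw
Step 1 — V^2 = 7.66^2 = 58.6756
Step 2 — 0.5 * rho * V^2 = 0.5 * 1025 * 58.6756 = 30071.245
Step 3 — Rw = 30071.245 * 605 * 0.000033 ≈ 600.37 N (5 s.f.)

600.37 N


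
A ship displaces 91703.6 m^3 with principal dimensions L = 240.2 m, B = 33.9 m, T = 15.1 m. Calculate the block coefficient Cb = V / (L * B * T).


Formula: Cb = V / (L * B * T)
Step 1 — L * B * T = 240.2 * 33.9 * 15.1 = 122955.978 m^3
Step 2 — Cb = 91703.6 / 122955.978 ≈ 0.74582 (5 s.f.)

0.74582


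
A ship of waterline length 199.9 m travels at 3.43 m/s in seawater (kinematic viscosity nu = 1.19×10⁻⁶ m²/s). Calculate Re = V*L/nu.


Formula: Re = V * L / nu
Step 1 — V * L = 3.43 * 199.9 = 685.657 m^2/s
Step 2 — Re = 685.657 / 1.19e-6 = 5.76e+08

5.76e+08


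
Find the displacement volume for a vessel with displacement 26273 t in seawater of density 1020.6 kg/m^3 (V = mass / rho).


Formula: V = mass / rho
Step 1 — convert tonnes to kg: 26273 t * 1000 = 26273000 kg
Step 2 — V = 26273000 / 1020.6 ≈ 25743 m^3 (5 s.f.)

25743 m^3


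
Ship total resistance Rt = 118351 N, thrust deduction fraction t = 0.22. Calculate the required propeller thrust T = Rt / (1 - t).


Formula: T = Rt / (1 - t)
Step 1 — (1 - t) = 1 - 0.22 = 0.78
Step 2 — T = 118351 / 0.78 ≈ 151730 N (5 s.f.)

151730 N


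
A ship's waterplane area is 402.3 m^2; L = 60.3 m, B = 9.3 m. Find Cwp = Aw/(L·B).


Formula: Cwp = Aw / (L * B)
Step 1 — L * B = 60.3 * 9.3 = 560.79 m^2
Step 2 — Cwp = 402.3 / 560.79 ≈ 0.71738 (5 s.f.)

0.71738


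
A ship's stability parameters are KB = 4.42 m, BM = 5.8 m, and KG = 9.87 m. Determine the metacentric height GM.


Formula: GM = KB + BM - KG
Step 1 — KM = KB + BM = 4.42 + 5.8 = 10.22 m
Step 2 — GM = KM - KG = 10.22 - 9.87 = 0.35 m

0.35 m


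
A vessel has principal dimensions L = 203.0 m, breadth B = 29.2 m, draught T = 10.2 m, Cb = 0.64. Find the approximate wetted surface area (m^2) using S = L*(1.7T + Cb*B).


Formula: S = 1.7*L*T + V/T with V = Cb*L*B*T, i.e. S = L * (1.7*T + Cb*B)
Step 1 — 1.7*T = 1.7 * 10.2 = 17.34 m
Step 2 — Cb*B = 0.64 * 29.2 = 18.688 m
Step 3 — 1.7*T + Cb*B = 17.34 + 18.688 = 36.028 m
Step 4 — S = 203.0 * 36.028 ≈ 7313.7 m^2 (5 s.f.)

7313.7 m^2


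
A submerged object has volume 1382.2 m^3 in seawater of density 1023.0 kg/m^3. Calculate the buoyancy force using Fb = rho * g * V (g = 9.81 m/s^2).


Formula: Fb = rho * g * V
Substituting: Fb = 1023.0 * 9.81 * 1382.2
Intermediate: 1023.0 * 9.81 = 10035.63
Result: Fb = 10035.63 * 1382.2 ≈ 13871000 N (5 s.f.)

13871000 N


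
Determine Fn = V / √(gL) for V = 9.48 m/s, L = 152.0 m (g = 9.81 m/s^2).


Formula: Fn = V / sqrt(g * L)
Step 1 — g * L = 9.81 * 152.0 = 1491.12
Step 2 — sqrt(g * L) = sqrt(1491.12) = 38.615023
Step 3 — Fn = 9.48 / 38.615023 ≈ 0.24550 (5 s.f.)

0.24550


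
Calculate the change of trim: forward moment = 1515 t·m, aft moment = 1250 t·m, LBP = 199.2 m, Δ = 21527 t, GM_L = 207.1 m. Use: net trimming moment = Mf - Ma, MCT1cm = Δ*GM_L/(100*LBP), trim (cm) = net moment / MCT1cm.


Formula: net trimming moment = Mf - Ma; MCT1cm = Δ*GM_L/(100*LBP); trim = net moment / MCT1cm
Step 1 — net trimming moment = 1515 - 1250 = 265 t·m
Step 2 — MCT1cm = 21527 * 207.1 / (100 * 199.2) = 223.8073 t·m/cm
Step 3 — trim = 265 / 223.8073 ≈ 1.1841 cm (5 s.f.)

1.1841 cm


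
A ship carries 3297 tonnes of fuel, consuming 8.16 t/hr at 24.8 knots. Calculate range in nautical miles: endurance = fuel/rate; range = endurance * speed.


Formula: endurance = fuel / rate; range = endurance * speed
Step 1 — endurance = 3297 / 8.16 = 404.0441 hours
Step 2 — range = 404.0441 * 24.8 ≈ 10020 nautical miles (5 s.f.)

10020 NM


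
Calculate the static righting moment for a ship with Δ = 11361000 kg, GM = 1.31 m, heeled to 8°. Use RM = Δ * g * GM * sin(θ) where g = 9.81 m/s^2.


Formula: GZ = GM * sin(theta); RM = disp * g * GZ
Step 1 — GZ = 1.31 * sin(8°) = 1.31 * 0.139173 = 0.182317 m
Step 2 — RM = 11361000 * 9.81 * 0.182317 ≈ 20319000 N·m (5 s.f.)

20319000 N·m


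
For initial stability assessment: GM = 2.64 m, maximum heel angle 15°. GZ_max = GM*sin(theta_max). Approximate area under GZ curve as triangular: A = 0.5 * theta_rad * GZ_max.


Formula: GZ_max = GM * sin(theta); Area = 0.5 * theta_rad * GZ_max
Step 1 — GZ_max = 2.64 * sin(15°) = 2.64 * 0.258819 = 0.683282 m
Step 2 — theta_rad = 15 * pi/180 = 0.261799 rad
Step 3 — Area = 0.5 * 0.261799 * 0.683282 ≈ 0.089441 m·rad (5 s.f.)

0.089441 m·rad


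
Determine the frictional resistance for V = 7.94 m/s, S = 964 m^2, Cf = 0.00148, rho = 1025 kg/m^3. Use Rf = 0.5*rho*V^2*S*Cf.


Formula: Rf = 0.5 * rho * V^2 * S * Cf
Step 1 — V^2 = 7.94^2 = 63.0436
Step 2 — 0.5 * rho * V^2 = 0.5 * 1025 * 63.0436 = 32309.845
Step 3 — Rf = 32309.845 * 964 * 0.00148 ≈ 46097 N (5 s.f.)

46097 N


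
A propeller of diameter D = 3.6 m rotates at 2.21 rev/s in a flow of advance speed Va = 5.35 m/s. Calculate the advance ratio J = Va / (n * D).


Formula: J = Va / (n * D)
Step 1 — n * D = 2.21 * 3.6 = 7.956
Step 2 — J = 5.35 / 7.956 ≈ 0.67245 (5 s.f.)

0.67245


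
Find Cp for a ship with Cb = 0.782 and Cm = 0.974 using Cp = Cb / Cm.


Formula: Cp = Cb / Cm
Substituting: Cp = 0.782 / 0.974
Result: Cp ≈ 0.80287 (5 s.f.)

0.80287


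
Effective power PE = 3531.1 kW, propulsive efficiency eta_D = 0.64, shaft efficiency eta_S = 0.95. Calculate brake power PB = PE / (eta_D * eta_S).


Formula: PB = PE / (eta_D * eta_S)
Step 1 — combined efficiency = eta_D * eta_S = 0.64 * 0.95 = 0.608
Step 2 — PB = 3531.1 / 0.608 ≈ 5807.7 kW (5 s.f.)

5807.7 kW


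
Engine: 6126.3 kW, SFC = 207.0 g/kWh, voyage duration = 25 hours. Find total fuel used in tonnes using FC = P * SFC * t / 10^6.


Formula: FC (tonnes) = P * SFC * t / 1,000,000
Step 1 — P * SFC * t = 6126.3 * 207.0 * 25 = 31703602.5 g
Step 2 — FC (tonnes) = 31703602.5 / 1,000,000 ≈ 31.704 tonnes (5 s.f.)

31.704 tonnes


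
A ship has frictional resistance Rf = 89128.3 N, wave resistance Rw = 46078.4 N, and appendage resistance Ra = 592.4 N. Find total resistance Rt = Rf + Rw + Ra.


Formula: Rt = Rf + Rw + Ra
Substituting: Rt = 89128.3 + 46078.4 + 592.4
Result: Rt = 135799.1 N

135799.1 N


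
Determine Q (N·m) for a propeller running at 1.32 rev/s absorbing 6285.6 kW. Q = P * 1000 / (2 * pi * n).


Formula: Q = P_W / (2 * pi * n)
Step 1 — P_W = 6285.6 kW * 1000 = 6285600.0 W
Step 2 — 2 * pi * n = 2 * pi * 1.32 = 8.293805
Step 3 — Q = 6285600.0 / 8.293805 ≈ 757870 N·m (5 s.f.)

757870 N·m


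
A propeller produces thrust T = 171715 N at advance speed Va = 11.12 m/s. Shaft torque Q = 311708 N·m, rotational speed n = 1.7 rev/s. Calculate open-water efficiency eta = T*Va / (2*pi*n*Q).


Formula: eta = T * Va / (2 * pi * n * Q)
Step 1 — numerator = T * Va = 171715 * 11.12 = 1909470.8
Step 2 — 2 * pi * n = 2 * pi * 1.7 = 10.681415
Step 3 — denominator = 10.681415 * 311708 = 3329482.51
Step 4 — eta = 1909470.8 / 3329482.51 ≈ 0.57350 (5 s.f.)

0.57350


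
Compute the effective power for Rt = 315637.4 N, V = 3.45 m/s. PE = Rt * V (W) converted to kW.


Formula: PE = Rt * V / 1000 (kW)
Step 1 — PE (W) = 315637.4 * 3.45 = 1088949.03 W
Step 2 — PE (kW) = 1088949.03 / 1000 ≈ 1088.9 kW (5 s.f.)

1088.9 kW


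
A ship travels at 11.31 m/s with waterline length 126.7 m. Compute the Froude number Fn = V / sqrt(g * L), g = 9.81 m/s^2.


Formula: Fn = V / sqrt(g * L)
Step 1 — g * L = 9.81 * 126.7 = 1242.927
Step 2 — sqrt(g * L) = sqrt(1242.927) = 35.25517
Step 3 — Fn = 11.31 / 35.25517 ≈ 0.32080 (5 s.f.)

0.32080


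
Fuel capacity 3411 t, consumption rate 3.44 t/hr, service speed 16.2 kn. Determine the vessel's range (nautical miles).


Formula: endurance = fuel / rate; range = endurance * speed
Step 1 — endurance = 3411 / 3.44 = 991.5698 hours
Step 2 — range = 991.5698 * 16.2 ≈ 16063 nautical miles (5 s.f.)

16063 NM


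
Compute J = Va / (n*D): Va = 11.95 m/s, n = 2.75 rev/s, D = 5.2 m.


Formula: J = Va / (n * D)
Step 1 — n * D = 2.75 * 5.2 = 14.3
Step 2 — J = 11.95 / 14.3 ≈ 0.83566 (5 s.f.)

0.83566


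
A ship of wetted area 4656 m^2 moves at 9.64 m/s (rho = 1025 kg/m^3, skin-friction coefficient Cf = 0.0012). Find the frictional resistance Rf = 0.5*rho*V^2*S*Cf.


Formula: Rf = 0.5 * rho * V^2 * S * Cf
Step 1 — V^2 = 9.64^2 = 92.9296
Step 2 — 0.5 * rho * V^2 = 0.5 * 1025 * 92.9296 = 47626.42
Step 3 — Rf = 47626.42 * 4656 * 0.0012 ≈ 266100 N (5 s.f.)

266100 N


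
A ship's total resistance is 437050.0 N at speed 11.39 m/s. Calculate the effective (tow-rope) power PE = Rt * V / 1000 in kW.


Formula: PE = Rt * V / 1000 (kW)
Step 1 — PE (W) = 437050.0 * 11.39 = 4977999.5 W
Step 2 — PE (kW) = 4977999.5 / 1000 ≈ 4978.0 kW (5 s.f.)

4978.0 kW


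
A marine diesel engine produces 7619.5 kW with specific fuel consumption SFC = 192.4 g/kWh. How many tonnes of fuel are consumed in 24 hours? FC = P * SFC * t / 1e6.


Formula: FC (tonnes) = P * SFC * t / 1,000,000
Step 1 — P * SFC * t = 7619.5 * 192.4 * 24 = 35183803.2 g
Step 2 — FC (tonnes) = 35183803.2 / 1,000,000 ≈ 35.184 tonnes (5 s.f.)

35.184 tonnes


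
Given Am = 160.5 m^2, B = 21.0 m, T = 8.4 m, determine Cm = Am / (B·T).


Formula: Cm = Am / (B * T)
Step 1 — B * T = 21.0 * 8.4 = 176.4 m^2
Step 2 — Cm = 160.5 / 176.4 ≈ 0.90986 (5 s.f.)

0.90986


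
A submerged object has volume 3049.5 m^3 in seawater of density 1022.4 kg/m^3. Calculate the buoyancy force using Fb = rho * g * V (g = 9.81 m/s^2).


Formula: Fb = rho * g * V
Substituting: Fb = 1022.4 * 9.81 * 3049.5
Intermediate: 1022.4 * 9.81 = 10029.744
Result: Fb = 10029.744 * 3049.5 ≈ 30586000 N (5 s.f.)

30586000 N


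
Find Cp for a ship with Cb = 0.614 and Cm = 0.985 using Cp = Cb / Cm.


Formula: Cp = Cb / Cm
Substituting: Cp = 0.614 / 0.985
Result: Cp ≈ 0.62335 (5 s.f.)

0.62335


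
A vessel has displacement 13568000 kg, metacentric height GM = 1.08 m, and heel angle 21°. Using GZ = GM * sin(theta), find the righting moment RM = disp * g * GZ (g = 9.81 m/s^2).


Formula: GZ = GM * sin(theta); RM = disp * g * GZ
Step 1 — GZ = 1.08 * sin(21°) = 1.08 * 0.358368 = 0.387037 m
Step 2 — RM = 13568000 * 9.81 * 0.387037 ≈ 51515000 N·m (5 s.f.)

51515000 N·m


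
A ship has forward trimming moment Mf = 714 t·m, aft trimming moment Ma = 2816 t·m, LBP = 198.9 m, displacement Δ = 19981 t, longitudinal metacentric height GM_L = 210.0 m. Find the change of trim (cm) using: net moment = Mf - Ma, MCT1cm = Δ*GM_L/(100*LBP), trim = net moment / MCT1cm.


Formula: net trimming moment = Mf - Ma; MCT1cm = Δ*GM_L/(100*LBP); trim = net moment / MCT1cm
Step 1 — net trimming moment = 714 - 2816 = -2102 t·m
Step 2 — MCT1cm = 19981 * 210.0 / (100 * 198.9) = 210.9608 t·m/cm
Step 3 — trim = -2102 / 210.9608 ≈ -9.9639 cm (5 s.f.)

-9.9639 cm


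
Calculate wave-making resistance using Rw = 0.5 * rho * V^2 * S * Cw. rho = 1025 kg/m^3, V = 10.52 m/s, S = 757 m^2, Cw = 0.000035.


Formula: Rw = 0.5 * rho * V^2 * S * Cw
Step 1 — V^2 = 10.52^2 = 110.6704
Step 2 — 0.5 * rho * V^2 = 0.5 * 1025 * 110.6704 = 56718.58
Step 3 — Rw = 56718.58 * 757 * 0.000035 ≈ 1502.8 N (5 s.f.)

1502.8 N


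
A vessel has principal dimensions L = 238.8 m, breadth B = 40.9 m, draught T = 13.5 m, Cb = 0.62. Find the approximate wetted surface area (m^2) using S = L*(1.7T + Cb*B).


Formula: S = 1.7*L*T + V/T with V = Cb*L*B*T, i.e. S = L * (1.7*T + Cb*B)
Step 1 — 1.7*T = 1.7 * 13.5 = 22.95 m
Step 2 — Cb*B = 0.62 * 40.9 = 25.358 m
Step 3 — 1.7*T + Cb*B = 22.95 + 25.358 = 48.308 m
Step 4 — S = 238.8 * 48.308 ≈ 11536 m^2 (5 s.f.)

11536 m^2


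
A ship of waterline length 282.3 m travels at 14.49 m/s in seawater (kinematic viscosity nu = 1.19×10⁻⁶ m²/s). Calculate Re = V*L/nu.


Formula: Re = V * L / nu
Step 1 — V * L = 14.49 * 282.3 = 4090.527 m^2/s
Step 2 — Re = 4090.527 / 1.19e-6 = 3.44e+09

3.44e+09


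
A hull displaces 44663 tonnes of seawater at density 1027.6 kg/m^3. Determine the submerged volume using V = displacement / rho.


Formula: V = mass / rho
Step 1 — convert tonnes to kg: 44663 t * 1000 = 44663000 kg
Step 2 — V = 44663000 / 1027.6 ≈ 43463 m^3 (5 s.f.)

43463 m^3


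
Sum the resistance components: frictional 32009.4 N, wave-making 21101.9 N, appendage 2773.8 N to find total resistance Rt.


Formula: Rt = Rf + Rw + Ra
Substituting: Rt = 32009.4 + 21101.9 + 2773.8
Result: Rt = 55885.1 N

55885.1 N


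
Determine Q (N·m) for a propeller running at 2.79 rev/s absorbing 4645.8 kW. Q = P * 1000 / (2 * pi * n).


Formula: Q = P_W / (2 * pi * n)
Step 1 — P_W = 4645.8 kW * 1000 = 4645800.0 W
Step 2 — 2 * pi * n = 2 * pi * 2.79 = 17.530087
Step 3 — Q = 4645800.0 / 17.530087 ≈ 265020 N·m (5 s.f.)

265020 N·m


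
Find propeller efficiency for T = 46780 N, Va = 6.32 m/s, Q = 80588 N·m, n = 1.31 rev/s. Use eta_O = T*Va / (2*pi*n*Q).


Formula: eta = T * Va / (2 * pi * n * Q)
Step 1 — numerator = T * Va = 46780 * 6.32 = 295649.6
Step 2 — 2 * pi * n = 2 * pi * 1.31 = 8.230973
Step 3 — denominator = 8.230973 * 80588 = 663317.65
Step 4 — eta = 295649.6 / 663317.65 ≈ 0.44571 (5 s.f.)

0.44571
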